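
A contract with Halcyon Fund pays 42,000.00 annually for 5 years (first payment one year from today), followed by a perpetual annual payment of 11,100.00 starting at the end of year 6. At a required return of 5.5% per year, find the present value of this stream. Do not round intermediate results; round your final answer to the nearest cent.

PV of 5-year annuity: 42,000.00 × [1 − (1+0.055)^−5] / 0.055 = 179351.94798
Perpetuity value at year 5: 11,100.00 / 0.055 = 201818.18182
PV of perpetuity: 201818.18182 / (1+0.055)^5 = 154418.02414
Total PV = 179351.94798 + 154418.02414 = 333769.97211

333769.97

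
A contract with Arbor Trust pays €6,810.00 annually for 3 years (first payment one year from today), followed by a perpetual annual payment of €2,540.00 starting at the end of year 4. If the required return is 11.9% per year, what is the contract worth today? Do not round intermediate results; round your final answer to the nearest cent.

€31618.01

PV of 3-year annuity: €6,810.00 × [1 − (1+0.119)^−3] / 0.119 = 16384.61898
Perpetuity value at year 3: €2,540.00 / 0.119 = 21344.53782
PV of perpetuity: 21344.53782 / (1+0.119)^3 = 15233.38771
Total PV = 16384.61898 + 15233.38771 = 31618.00669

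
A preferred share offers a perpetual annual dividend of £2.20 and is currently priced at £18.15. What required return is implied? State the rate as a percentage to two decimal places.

P = C/r ⇒ r = C/P = £2.20/£18.15 = 0.121212

12.12%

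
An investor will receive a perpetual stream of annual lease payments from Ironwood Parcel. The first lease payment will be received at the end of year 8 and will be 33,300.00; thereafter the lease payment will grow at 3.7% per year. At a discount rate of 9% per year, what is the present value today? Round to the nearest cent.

343702.65

Value at end of year 7: C₁ / (r − g) = 33,300.00 / (0.09 − 0.037) = 628,301.8868
Discount to today: PV = 628,301.8868 / (1 + 0.09)^7 = 628,301.8868 / 1.828039 = 343,702.65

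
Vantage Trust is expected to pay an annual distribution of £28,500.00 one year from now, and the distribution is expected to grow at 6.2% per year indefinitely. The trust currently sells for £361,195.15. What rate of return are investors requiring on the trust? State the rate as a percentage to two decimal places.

14.09%

P = D₁/(r − g) ⇒ r = D₁/P + g = £28,500.0000/£361,195.15 + 0.062 = 0.078905 + 0.062 = 0.140905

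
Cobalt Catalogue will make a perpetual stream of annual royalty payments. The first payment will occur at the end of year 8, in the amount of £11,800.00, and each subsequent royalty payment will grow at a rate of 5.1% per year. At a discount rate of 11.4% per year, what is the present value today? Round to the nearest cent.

Value at end of year 7: C₁ / (r − g) = £11,800.00 / (0.114 − 0.051) = £187,301.5873
Discount to today: PV = £187,301.5873 / (1 + 0.114)^7 = £187,301.5873 / 2.129101 = £87,972.13

£87972.13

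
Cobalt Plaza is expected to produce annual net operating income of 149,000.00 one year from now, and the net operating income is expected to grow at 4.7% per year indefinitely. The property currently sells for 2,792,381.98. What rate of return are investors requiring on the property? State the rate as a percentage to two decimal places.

P = D₁/(r − g) ⇒ r = D₁/P + g = 149,000.0000/2,792,381.98 + 0.047 = 0.053359 + 0.047 = 0.100359

10.04%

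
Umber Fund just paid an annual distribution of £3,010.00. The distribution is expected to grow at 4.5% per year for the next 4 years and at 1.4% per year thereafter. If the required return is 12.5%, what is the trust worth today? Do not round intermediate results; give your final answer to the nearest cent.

D_1 = 3145.45000
D_2 = 3286.99525
D_3 = 3434.91004
D_4 = 3589.48099
Terminal value at year 4: TV = D_4×(1+g_2)/(r−g_2) = 3639.73372/0.111 = 32790.39389
P_0 = D_1/(1+r)^1 + D_2/(1+r)^2 + D_3/(1+r)^3 + D_4/(1+r)^4 + TV/(1+r)^4
    = 2795.95556 + 2597.13205 + 2412.44710 + 2240.89531 + 20470.88148 = 30517.31150

£30517.31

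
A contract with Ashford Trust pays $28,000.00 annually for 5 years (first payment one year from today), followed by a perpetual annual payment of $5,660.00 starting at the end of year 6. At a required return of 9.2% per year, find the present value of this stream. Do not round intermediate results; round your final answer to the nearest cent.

PV of 5-year annuity: $28,000.00 × [1 − (1+0.092)^−5] / 0.092 = 108347.40150
Perpetuity value at year 5: $5,660.00 / 0.092 = 61521.73913
PV of perpetuity: 61521.73913 / (1+0.092)^5 = 39620.08583
Total PV = 108347.40150 + 39620.08583 = 147967.48733

$147967.49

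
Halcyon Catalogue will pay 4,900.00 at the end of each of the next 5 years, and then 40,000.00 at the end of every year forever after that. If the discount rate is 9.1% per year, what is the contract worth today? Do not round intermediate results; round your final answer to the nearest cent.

PV of 5-year annuity: 4,900.00 × [1 − (1+0.091)^−5] / 0.091 = 19009.94105
Perpetuity value at year 5: 40,000.00 / 0.091 = 439560.43956
PV of perpetuity: 439560.43956 / (1+0.091)^5 = 284377.24732
Total PV = 19009.94105 + 284377.24732 = 303387.18837

303387.19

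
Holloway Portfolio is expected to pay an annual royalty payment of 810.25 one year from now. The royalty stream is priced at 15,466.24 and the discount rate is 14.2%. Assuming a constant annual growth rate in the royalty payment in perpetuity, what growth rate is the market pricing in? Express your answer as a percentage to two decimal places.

8.96%

P = D₁/(r−g) ⇒ g = r − D₁/P = 0.142 − 810.25/15,466.24 = 0.089612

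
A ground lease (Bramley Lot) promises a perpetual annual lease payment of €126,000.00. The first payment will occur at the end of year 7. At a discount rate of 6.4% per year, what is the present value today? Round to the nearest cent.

€1356878.01

Value at end of year 6: C / r = €126,000.00 / 0.064 = €1,968,750.0000
Discount to today: PV = €1,968,750.0000 / (1 + 0.064)^6 = €1,968,750.0000 / 1.450941 = €1,356,878.01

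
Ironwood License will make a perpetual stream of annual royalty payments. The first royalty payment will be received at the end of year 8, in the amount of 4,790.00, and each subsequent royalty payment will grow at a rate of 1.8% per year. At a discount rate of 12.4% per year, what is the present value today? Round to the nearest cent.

Value at end of year 7: C₁ / (r − g) = 4,790.00 / (0.124 − 0.018) = 45,188.6792
Discount to today: PV = 45,188.6792 / (1 + 0.124)^7 = 45,188.6792 / 2.266544 = 19,937.26

19937.26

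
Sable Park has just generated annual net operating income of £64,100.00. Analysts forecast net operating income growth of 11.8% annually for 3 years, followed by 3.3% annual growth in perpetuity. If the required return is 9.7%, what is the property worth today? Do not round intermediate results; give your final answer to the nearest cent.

D_1 = 71663.80000
D_2 = 80120.12840
D_3 = 89574.30355
Terminal value at year 3: TV = D_3×(1+g_2)/(r−g_2) = 92530.25557/0.064 = 1445785.24326
P_0 = D_1/(1+r)^1 + D_2/(1+r)^2 + D_3/(1+r)^3 + TV/(1+r)^3
    = 65327.07384 + 66577.63769 + 67852.14124 + 1095175.96723 = 1294932.82000

£1294932.82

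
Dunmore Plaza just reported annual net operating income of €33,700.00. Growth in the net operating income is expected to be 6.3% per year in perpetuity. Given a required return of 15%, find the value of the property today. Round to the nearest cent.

€411759.77

D₁ = D₀ × (1 + g) = €33,700.00 × 1.063 = €35,823.1000
Growing perpetuity: P = D₁ / (r − g) = €35,823.1000 / (0.15 − 0.063) = €411,759.77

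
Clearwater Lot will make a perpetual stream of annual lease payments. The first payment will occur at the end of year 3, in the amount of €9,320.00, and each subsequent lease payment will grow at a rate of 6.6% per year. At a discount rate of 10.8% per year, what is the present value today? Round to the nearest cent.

Value at end of year 2: C₁ / (r − g) = €9,320.00 / (0.108 − 0.066) = €221,904.7619
Discount to today: PV = €221,904.7619 / (1 + 0.108)^2 = €221,904.7619 / 1.227664 = €180,753.66

€180753.66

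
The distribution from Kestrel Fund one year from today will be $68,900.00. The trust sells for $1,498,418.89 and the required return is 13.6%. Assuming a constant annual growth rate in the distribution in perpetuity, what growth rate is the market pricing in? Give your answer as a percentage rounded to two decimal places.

9.00%

P = D₁/(r−g) ⇒ g = r − D₁/P = 0.136 − $68,900.00/$1,498,418.89 = 0.090018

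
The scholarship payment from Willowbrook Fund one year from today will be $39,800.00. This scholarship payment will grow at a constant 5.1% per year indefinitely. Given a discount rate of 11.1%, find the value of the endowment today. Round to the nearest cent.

$663333.33

Growing perpetuity: P = D₁ / (r − g) = $39,800.0000 / (0.111 − 0.051) = $663,333.33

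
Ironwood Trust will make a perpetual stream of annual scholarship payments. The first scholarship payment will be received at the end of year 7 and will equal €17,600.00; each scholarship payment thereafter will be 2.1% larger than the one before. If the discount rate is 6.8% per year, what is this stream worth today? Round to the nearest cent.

€252340.69

Value at end of year 6: C₁ / (r − g) = €17,600.00 / (0.068 − 0.021) = €374,468.0851
Discount to today: PV = €374,468.0851 / (1 + 0.068)^6 = €374,468.0851 / 1.483978 = €252,340.69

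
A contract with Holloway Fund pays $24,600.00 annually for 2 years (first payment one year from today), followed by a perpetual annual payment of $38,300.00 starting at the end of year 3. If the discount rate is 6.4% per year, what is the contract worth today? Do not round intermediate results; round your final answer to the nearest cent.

$573460.11

PV of 2-year annuity: $24,600.00 × [1 − (1+0.064)^−2] / 0.064 = 44849.90672
Perpetuity value at year 2: $38,300.00 / 0.064 = 598437.50000
PV of perpetuity: 598437.50000 / (1+0.064)^2 = 528610.20620
Total PV = 44849.90672 + 528610.20620 = 573460.11292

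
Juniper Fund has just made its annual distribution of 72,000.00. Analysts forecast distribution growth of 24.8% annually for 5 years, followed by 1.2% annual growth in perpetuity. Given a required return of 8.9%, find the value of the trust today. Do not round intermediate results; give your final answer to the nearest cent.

D_1 = 89856.00000
D_2 = 112140.28800
D_3 = 139951.07942
D_4 = 174658.94712
D_5 = 217974.36601
Terminal value at year 5: TV = D_5×(1+g_2)/(r−g_2) = 220590.05840/0.077 = 2864805.95324
P_0 = D_1/(1+r)^1 + D_2/(1+r)^2 + D_3/(1+r)^3 + D_4/(1+r)^4 + D_5/(1+r)^5 + TV/(1+r)^5
    = 82512.39669 + 94559.66123 + 108365.89275 + 124187.91015 + 142320.02927 + 1870491.81322 = 2422437.70331

2422437.70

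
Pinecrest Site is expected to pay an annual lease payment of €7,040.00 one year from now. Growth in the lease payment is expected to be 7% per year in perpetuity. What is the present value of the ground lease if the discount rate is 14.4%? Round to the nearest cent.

Growing perpetuity: P = D₁ / (r − g) = €7,040.0000 / (0.144 − 0.07) = €95,135.14

€95135.14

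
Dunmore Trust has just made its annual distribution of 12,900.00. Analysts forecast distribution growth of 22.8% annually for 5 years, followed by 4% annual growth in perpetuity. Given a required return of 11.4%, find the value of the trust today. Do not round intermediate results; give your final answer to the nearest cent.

D_1 = 15841.20000
D_2 = 19452.99360
D_3 = 23888.27614
D_4 = 29334.80310
D_5 = 36023.13821
Terminal value at year 5: TV = D_5×(1+g_2)/(r−g_2) = 37464.06374/0.074 = 506271.13157
P_0 = D_1/(1+r)^1 + D_2/(1+r)^2 + D_3/(1+r)^3 + D_4/(1+r)^4 + D_5/(1+r)^5 + TV/(1+r)^5
    = 14220.10772 + 15675.30725 + 17279.42308 + 19047.69438 + 20996.91984 + 295091.84634 = 382311.29860

382311.30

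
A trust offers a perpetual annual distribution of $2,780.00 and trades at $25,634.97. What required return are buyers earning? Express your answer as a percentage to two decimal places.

10.84%

P = C/r ⇒ r = C/P = $2,780.00/$25,634.97 = 0.108446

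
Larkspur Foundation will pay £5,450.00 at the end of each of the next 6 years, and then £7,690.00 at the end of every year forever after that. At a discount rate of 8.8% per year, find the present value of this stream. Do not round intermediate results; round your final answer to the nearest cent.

PV of 6-year annuity: £5,450.00 × [1 − (1+0.088)^−6] / 0.088 = 24594.72893
Perpetuity value at year 6: £7,690.00 / 0.088 = 87386.36364
PV of perpetuity: 87386.36364 / (1+0.088)^6 = 52682.97548
Total PV = 24594.72893 + 52682.97548 = 77277.70441

£77277.70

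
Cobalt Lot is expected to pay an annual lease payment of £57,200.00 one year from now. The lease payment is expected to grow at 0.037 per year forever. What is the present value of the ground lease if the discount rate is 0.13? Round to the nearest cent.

Growing perpetuity: P = D₁ / (r − g) = £57,200.0000 / (0.13 − 0.037) = £615,053.76

£615053.76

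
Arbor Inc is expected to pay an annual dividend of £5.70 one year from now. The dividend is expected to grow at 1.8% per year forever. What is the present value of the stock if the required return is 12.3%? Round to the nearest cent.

£54.29

Growing perpetuity: P = D₁ / (r − g) = £5.7000 / (0.123 − 0.018) = £54.29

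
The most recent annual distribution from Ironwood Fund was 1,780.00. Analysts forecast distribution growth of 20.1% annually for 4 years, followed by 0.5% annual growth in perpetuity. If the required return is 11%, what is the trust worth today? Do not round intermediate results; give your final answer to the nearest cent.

D_1 = 2137.78000
D_2 = 2567.47378
D_3 = 3083.53601
D_4 = 3703.32675
Terminal value at year 4: TV = D_4×(1+g_2)/(r−g_2) = 3721.84338/0.105 = 35446.12744
P_0 = D_1/(1+r)^1 + D_2/(1+r)^2 + D_3/(1+r)^3 + D_4/(1+r)^4 + TV/(1+r)^4
    = 1925.92793 + 2083.81932 + 2254.65495 + 2439.49604 + 23349.46206 = 32053.36029

32053.36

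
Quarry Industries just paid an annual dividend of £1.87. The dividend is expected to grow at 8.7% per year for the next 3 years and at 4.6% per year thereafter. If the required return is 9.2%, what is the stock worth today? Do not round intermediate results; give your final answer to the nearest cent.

D_1 = 2.03269
D_2 = 2.20953
D_3 = 2.40176
Terminal value at year 3: TV = D_3×(1+g_2)/(r−g_2) = 2.51224/0.046 = 54.61401
P_0 = D_1/(1+r)^1 + D_2/(1+r)^2 + D_3/(1+r)^3 + TV/(1+r)^3
    = 1.86144 + 1.85291 + 1.84443 + 41.94075 = 47.49953

£47.50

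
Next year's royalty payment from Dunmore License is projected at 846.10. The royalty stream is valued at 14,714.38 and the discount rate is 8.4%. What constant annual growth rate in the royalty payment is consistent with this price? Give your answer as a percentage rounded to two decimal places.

P = D₁/(r−g) ⇒ g = r − D₁/P = 0.084 − 846.10/14,714.38 = 0.026498

2.65%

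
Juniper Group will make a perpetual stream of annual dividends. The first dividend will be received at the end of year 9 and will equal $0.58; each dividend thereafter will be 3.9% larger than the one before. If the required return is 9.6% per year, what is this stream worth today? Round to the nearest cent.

$4.89

Value at end of year 8: C₁ / (r − g) = $0.58 / (0.096 − 0.039) = $10.1754
Discount to today: PV = $10.1754 / (1 + 0.096)^8 = $10.1754 / 2.082018 = $4.89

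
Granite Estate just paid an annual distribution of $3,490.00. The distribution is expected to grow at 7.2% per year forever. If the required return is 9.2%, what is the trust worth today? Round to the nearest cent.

$187064.00

D₁ = D₀ × (1 + g) = $3,490.00 × 1.072 = $3,741.2800
Growing perpetuity: P = D₁ / (r − g) = $3,741.2800 / (0.092 − 0.072) = $187,064.00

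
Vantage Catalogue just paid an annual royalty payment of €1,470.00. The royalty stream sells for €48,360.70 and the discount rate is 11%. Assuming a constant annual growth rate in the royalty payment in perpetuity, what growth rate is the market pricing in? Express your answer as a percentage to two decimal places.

7.73%

P = D₀(1+g)/(r−g) ⇒ P(r−g) = D₀(1+g) ⇒ g(P+D₀) = P·r − D₀
g = (P·r − D₀)/(P + D₀) = (€48,360.70×0.11 − €1,470.00) / (€48,360.70 + €1,470.00) = 0.077255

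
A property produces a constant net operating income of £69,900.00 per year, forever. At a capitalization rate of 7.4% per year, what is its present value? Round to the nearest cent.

£944594.59

Level perpetuity: PV = C / r = £69,900.00 / 0.074 = £944,594.59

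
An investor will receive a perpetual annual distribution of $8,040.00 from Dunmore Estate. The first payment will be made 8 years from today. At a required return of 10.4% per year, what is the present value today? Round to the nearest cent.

Value at end of year 7: C / r = $8,040.00 / 0.104 = $77,307.6923
Discount to today: PV = $77,307.6923 / (1 + 0.104)^7 = $77,307.6923 / 1.998865 = $38,675.79

$38675.79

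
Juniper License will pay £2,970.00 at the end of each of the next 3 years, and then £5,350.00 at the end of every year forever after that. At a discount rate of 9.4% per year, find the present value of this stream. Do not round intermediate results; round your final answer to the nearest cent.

PV of 3-year annuity: £2,970.00 × [1 − (1+0.094)^−3] / 0.094 = 7464.67189
Perpetuity value at year 3: £5,350.00 / 0.094 = 56914.89362
PV of perpetuity: 56914.89362 / (1+0.094)^3 = 43468.43079
Total PV = 7464.67189 + 43468.43079 = 50933.10268

£50933.10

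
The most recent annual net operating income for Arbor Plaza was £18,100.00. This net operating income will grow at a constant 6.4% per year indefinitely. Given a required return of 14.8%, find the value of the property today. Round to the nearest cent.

£229266.67

D₁ = D₀ × (1 + g) = £18,100.00 × 1.064 = £19,258.4000
Growing perpetuity: P = D₁ / (r − g) = £19,258.4000 / (0.148 − 0.064) = £229,266.67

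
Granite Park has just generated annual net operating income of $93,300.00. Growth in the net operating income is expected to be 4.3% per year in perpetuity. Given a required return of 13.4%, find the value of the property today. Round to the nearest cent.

D₁ = D₀ × (1 + g) = $93,300.00 × 1.043 = $97,311.9000
Growing perpetuity: P = D₁ / (r − g) = $97,311.9000 / (0.134 − 0.043) = $1,069,361.54

$1069361.54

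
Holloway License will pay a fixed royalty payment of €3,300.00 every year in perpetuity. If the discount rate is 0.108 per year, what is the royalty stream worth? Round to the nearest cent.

€30555.56

Level perpetuity: PV = C / r = €3,300.00 / 0.108 = €30,555.56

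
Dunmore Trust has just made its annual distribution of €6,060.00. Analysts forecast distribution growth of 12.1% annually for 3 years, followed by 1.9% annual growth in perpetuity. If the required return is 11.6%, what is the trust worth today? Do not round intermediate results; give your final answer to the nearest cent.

D_1 = 6793.26000
D_2 = 7615.24446
D_3 = 8536.68904
Terminal value at year 3: TV = D_3×(1+g_2)/(r−g_2) = 8698.88613/0.097 = 89679.23847
P_0 = D_1/(1+r)^1 + D_2/(1+r)^2 + D_3/(1+r)^3 + TV/(1+r)^3
    = 6087.15054 + 6114.42272 + 6141.81708 + 64520.73824 = 82864.12858

€82864.13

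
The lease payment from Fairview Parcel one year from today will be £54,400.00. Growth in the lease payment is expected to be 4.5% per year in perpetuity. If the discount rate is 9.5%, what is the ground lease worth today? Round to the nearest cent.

Growing perpetuity: P = D₁ / (r − g) = £54,400.0000 / (0.095 − 0.045) = £1,088,000.00

£1088000.00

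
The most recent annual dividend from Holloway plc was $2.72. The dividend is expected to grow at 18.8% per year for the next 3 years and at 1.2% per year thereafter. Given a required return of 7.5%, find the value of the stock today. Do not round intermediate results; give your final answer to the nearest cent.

$68.97

D_1 = 3.23136
D_2 = 3.83886
D_3 = 4.56056
Terminal value at year 3: TV = D_3×(1+g_2)/(r−g_2) = 4.61529/0.063 = 73.25853
P_0 = D_1/(1+r)^1 + D_2/(1+r)^2 + D_3/(1+r)^3 + TV/(1+r)^3
    = 3.00592 + 3.32189 + 3.67107 + 58.97023 = 68.96910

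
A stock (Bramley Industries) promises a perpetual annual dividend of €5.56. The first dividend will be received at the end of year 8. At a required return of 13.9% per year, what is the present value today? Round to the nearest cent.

€16.08

Value at end of year 7: C / r = €5.56 / 0.139 = €40.0000
Discount to today: PV = €40.0000 / (1 + 0.139)^7 = €40.0000 / 2.486944 = €16.08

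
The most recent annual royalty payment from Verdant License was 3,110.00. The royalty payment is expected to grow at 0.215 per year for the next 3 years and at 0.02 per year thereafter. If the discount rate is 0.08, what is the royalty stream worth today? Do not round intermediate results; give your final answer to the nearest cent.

D_1 = 3778.65000
D_2 = 4591.05975
D_3 = 5578.13760
Terminal value at year 3: TV = D_3×(1+g_2)/(r−g_2) = 5689.70035/0.06 = 94828.33914
P_0 = D_1/(1+r)^1 + D_2/(1+r)^2 + D_3/(1+r)^3 + TV/(1+r)^3
    = 3498.75000 + 3936.09375 + 4428.10547 + 75277.79297 = 87140.74219

87140.74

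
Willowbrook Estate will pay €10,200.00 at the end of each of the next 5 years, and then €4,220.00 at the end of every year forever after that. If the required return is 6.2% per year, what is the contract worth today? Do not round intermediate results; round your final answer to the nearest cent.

€93117.99

PV of 5-year annuity: €10,200.00 × [1 − (1+0.062)^−5] / 0.062 = 42733.34487
Perpetuity value at year 5: €4,220.00 / 0.062 = 68064.51613
PV of perpetuity: 68064.51613 / (1+0.062)^5 = 50384.64207
Total PV = 42733.34487 + 50384.64207 = 93117.98695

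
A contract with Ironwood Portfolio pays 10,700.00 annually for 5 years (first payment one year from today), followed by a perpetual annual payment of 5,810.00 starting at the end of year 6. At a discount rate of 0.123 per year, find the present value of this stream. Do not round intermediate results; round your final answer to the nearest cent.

PV of 5-year annuity: 10,700.00 × [1 − (1+0.123)^−5] / 0.123 = 38286.15921
Perpetuity value at year 5: 5,810.00 / 0.123 = 47235.77236
PV of perpetuity: 47235.77236 / (1+0.123)^5 = 26446.74572
Total PV = 38286.15921 + 26446.74572 = 64732.90493

64732.90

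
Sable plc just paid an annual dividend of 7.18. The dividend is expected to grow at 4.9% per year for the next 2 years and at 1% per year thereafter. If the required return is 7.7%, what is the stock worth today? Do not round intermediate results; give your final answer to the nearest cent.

116.49

D_1 = 7.53182
D_2 = 7.90088
Terminal value at year 2: TV = D_2×(1+g_2)/(r−g_2) = 7.97989/0.067 = 119.10281
P_0 = D_1/(1+r)^1 + D_2/(1+r)^2 + TV/(1+r)^2
    = 6.99333 + 6.81152 + 102.68112 = 116.48597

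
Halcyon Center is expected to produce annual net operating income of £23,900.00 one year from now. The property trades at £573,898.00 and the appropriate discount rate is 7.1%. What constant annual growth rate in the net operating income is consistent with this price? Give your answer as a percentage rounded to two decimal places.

2.94%

P = D₁/(r−g) ⇒ g = r − D₁/P = 0.071 − £23,900.00/£573,898.00 = 0.029355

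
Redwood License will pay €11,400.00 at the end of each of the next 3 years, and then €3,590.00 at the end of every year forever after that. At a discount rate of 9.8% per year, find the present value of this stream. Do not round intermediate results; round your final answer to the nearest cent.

€56123.56

PV of 3-year annuity: €11,400.00 × [1 − (1+0.098)^−3] / 0.098 = 28450.23213
Perpetuity value at year 3: €3,590.00 / 0.098 = 36632.65306
PV of perpetuity: 36632.65306 / (1+0.098)^3 = 27673.32557
Total PV = 28450.23213 + 27673.32557 = 56123.55771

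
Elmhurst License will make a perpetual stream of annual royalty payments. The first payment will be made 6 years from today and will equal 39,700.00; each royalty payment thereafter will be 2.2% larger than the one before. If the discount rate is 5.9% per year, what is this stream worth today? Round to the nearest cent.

Value at end of year 5: C₁ / (r − g) = 39,700.00 / (0.059 − 0.022) = 1,072,972.9730
Discount to today: PV = 1,072,972.9730 / (1 + 0.059)^5 = 1,072,972.9730 / 1.331925 = 805,580.57

805580.57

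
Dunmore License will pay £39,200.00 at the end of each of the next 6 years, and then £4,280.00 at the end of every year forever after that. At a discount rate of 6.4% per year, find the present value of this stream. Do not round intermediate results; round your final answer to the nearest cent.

PV of 6-year annuity: £39,200.00 × [1 − (1+0.064)^−6] / 0.064 = 190360.17547
Perpetuity value at year 6: £4,280.00 / 0.064 = 66875.00000
PV of perpetuity: 66875.00000 / (1+0.064)^6 = 46090.77676
Total PV = 190360.17547 + 46090.77676 = 236450.95223

£236450.95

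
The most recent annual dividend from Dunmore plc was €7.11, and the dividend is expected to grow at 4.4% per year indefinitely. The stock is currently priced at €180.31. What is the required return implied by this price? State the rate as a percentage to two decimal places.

8.52%

D₁ = €7.11 × 1.044 = €7.4228
P = D₁/(r − g) ⇒ r = D₁/P + g = €7.4228/€180.31 + 0.044 = 0.041167 + 0.044 = 0.085167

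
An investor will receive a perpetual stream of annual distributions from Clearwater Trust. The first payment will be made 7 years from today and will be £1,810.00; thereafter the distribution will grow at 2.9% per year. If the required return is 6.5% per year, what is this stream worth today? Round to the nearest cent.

£34457.08

Value at end of year 6: C₁ / (r − g) = £1,810.00 / (0.065 − 0.029) = £50,277.7778
Discount to today: PV = £50,277.7778 / (1 + 0.065)^6 = £50,277.7778 / 1.459142 = £34,457.08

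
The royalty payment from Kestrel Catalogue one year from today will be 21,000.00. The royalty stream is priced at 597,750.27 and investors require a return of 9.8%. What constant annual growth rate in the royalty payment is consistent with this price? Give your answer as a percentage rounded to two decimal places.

6.29%

P = D₁/(r−g) ⇒ g = r − D₁/P = 0.098 − 21,000.00/597,750.27 = 0.062868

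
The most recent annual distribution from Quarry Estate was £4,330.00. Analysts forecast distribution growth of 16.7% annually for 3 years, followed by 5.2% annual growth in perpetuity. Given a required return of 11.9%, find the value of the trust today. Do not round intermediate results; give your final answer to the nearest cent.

£91253.81

D_1 = 5053.11000
D_2 = 5896.97937
D_3 = 6881.77492
Terminal value at year 3: TV = D_3×(1+g_2)/(r−g_2) = 7239.62722/0.067 = 108054.13763
P_0 = D_1/(1+r)^1 + D_2/(1+r)^2 + D_3/(1+r)^3 + TV/(1+r)^3
    = 4515.73727 + 4709.44181 + 4911.45540 + 77117.18035 = 91253.81484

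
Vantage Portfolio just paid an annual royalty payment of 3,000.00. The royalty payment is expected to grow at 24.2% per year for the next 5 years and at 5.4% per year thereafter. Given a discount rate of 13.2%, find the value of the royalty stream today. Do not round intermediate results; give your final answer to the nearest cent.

84435.27

D_1 = 3726.00000
D_2 = 4627.69200
D_3 = 5747.59346
D_4 = 7138.51108
D_5 = 8866.03076
Terminal value at year 5: TV = D_5×(1+g_2)/(r−g_2) = 9344.79643/0.078 = 119805.08238
P_0 = D_1/(1+r)^1 + D_2/(1+r)^2 + D_3/(1+r)^3 + D_4/(1+r)^4 + D_5/(1+r)^5 + TV/(1+r)^5
    = 3291.51943 + 3611.36673 + 3962.29459 + 4347.32322 + 4769.76629 + 64452.99573 = 84435.26599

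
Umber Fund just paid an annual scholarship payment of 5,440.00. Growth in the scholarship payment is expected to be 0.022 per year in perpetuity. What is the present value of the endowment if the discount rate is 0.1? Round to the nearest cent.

71277.95

D₁ = D₀ × (1 + g) = 5,440.00 × 1.022 = 5,559.6800
Growing perpetuity: P = D₁ / (r − g) = 5,559.6800 / (0.1 − 0.022) = 71,277.95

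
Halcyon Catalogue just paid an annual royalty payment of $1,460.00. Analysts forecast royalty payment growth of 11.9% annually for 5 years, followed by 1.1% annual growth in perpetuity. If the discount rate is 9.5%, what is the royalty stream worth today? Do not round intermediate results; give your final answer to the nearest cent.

D_1 = 1633.74000
D_2 = 1828.15506
D_3 = 2045.70551
D_4 = 2289.14447
D_5 = 2561.55266
Terminal value at year 5: TV = D_5×(1+g_2)/(r−g_2) = 2589.72974/0.084 = 30830.11594
P_0 = D_1/(1+r)^1 + D_2/(1+r)^2 + D_3/(1+r)^3 + D_4/(1+r)^4 + D_5/(1+r)^5 + TV/(1+r)^5
    = 1492.00000 + 1524.70137 + 1558.11948 + 1592.27005 + 1627.16912 + 19584.14257 = 27378.40258

$27378.40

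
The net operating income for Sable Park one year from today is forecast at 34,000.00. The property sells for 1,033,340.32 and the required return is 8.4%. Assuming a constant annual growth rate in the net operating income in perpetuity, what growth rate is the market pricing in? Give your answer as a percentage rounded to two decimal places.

P = D₁/(r−g) ⇒ g = r − D₁/P = 0.084 − 34,000.00/1,033,340.32 = 0.051097

5.11%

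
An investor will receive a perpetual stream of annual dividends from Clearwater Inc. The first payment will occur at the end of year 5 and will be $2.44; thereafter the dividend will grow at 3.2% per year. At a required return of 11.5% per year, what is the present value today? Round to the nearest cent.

Value at end of year 4: C₁ / (r − g) = $2.44 / (0.115 − 0.032) = $29.3976
Discount to today: PV = $29.3976 / (1 + 0.115)^4 = $29.3976 / 1.545608 = $19.02

$19.02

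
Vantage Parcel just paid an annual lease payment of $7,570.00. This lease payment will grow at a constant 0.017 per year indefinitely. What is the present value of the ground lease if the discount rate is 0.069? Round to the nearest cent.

D₁ = D₀ × (1 + g) = $7,570.00 × 1.017 = $7,698.6900
Growing perpetuity: P = D₁ / (r − g) = $7,698.6900 / (0.069 − 0.017) = $148,051.73

$148051.73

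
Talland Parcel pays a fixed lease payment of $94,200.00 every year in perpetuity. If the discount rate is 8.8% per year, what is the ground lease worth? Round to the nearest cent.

Level perpetuity: PV = C / r = $94,200.00 / 0.088 = $1,070,454.55

$1070454.55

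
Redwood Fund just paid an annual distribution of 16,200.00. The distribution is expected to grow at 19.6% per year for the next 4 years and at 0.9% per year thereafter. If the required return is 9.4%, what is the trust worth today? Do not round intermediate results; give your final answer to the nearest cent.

356069.23

D_1 = 19375.20000
D_2 = 23172.73920
D_3 = 27714.59608
D_4 = 33146.65692
Terminal value at year 4: TV = D_4×(1+g_2)/(r−g_2) = 33444.97683/0.085 = 393470.31562
P_0 = D_1/(1+r)^1 + D_2/(1+r)^2 + D_3/(1+r)^3 + D_4/(1+r)^4 + TV/(1+r)^4
    = 17710.42048 + 19361.66626 + 21166.86732 + 23140.37780 + 274689.89648 = 356069.22833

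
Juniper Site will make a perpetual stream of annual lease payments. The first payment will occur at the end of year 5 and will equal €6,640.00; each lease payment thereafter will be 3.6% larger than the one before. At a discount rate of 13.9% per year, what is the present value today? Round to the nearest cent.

Value at end of year 4: C₁ / (r − g) = €6,640.00 / (0.139 − 0.036) = €64,466.0194
Discount to today: PV = €64,466.0194 / (1 + 0.139)^4 = €64,466.0194 / 1.683042 = €38,303.28

€38303.28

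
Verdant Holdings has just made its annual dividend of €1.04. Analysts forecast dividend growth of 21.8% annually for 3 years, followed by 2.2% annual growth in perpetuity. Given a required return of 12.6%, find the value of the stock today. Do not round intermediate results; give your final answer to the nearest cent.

€16.59

D_1 = 1.26672
D_2 = 1.54286
D_3 = 1.87921
Terminal value at year 3: TV = D_3×(1+g_2)/(r−g_2) = 1.92055/0.104 = 18.46685
P_0 = D_1/(1+r)^1 + D_2/(1+r)^2 + D_3/(1+r)^3 + TV/(1+r)^3
    = 1.12497 + 1.21689 + 1.31632 + 12.93533 = 16.59351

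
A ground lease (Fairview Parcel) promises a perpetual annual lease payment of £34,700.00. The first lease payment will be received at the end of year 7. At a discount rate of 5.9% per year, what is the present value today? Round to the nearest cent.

£416967.02

Value at end of year 6: C / r = £34,700.00 / 0.059 = £588,135.5932
Discount to today: PV = £588,135.5932 / (1 + 0.059)^6 = £588,135.5932 / 1.410509 = £416,967.02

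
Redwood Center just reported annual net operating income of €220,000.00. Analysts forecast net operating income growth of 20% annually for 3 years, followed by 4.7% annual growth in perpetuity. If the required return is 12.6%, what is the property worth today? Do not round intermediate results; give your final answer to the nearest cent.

D_1 = 264000.00000
D_2 = 316800.00000
D_3 = 380160.00000
Terminal value at year 3: TV = D_3×(1+g_2)/(r−g_2) = 398027.52000/0.079 = 5038323.03797
P_0 = D_1/(1+r)^1 + D_2/(1+r)^2 + D_3/(1+r)^3 + TV/(1+r)^3
    = 234458.25933 + 249866.70621 + 266287.78637 + 3529155.85223 = 4279768.60413

€4279768.60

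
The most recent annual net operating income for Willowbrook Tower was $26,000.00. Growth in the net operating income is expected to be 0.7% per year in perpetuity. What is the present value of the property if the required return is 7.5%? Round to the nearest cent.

D₁ = D₀ × (1 + g) = $26,000.00 × 1.007 = $26,182.0000
Growing perpetuity: P = D₁ / (r − g) = $26,182.0000 / (0.075 − 0.007) = $385,029.41

$385029.41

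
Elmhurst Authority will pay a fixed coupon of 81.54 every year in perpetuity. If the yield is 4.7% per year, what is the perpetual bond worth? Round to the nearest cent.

1734.89

Level perpetuity: PV = C / r = 81.54 / 0.047 = 1,734.89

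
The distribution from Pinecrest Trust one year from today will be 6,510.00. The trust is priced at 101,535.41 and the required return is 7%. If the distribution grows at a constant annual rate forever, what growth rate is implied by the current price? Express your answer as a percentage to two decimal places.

P = D₁/(r−g) ⇒ g = r − D₁/P = 0.07 − 6,510.00/101,535.41 = 0.005884

0.59%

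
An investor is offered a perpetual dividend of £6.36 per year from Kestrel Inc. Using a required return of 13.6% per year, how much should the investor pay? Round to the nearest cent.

£46.76

Level perpetuity: PV = C / r = £6.36 / 0.136 = £46.76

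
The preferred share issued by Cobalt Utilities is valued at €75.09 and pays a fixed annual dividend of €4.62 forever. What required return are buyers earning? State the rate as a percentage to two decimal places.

P = C/r ⇒ r = C/P = €4.62/€75.09 = 0.061526

6.15%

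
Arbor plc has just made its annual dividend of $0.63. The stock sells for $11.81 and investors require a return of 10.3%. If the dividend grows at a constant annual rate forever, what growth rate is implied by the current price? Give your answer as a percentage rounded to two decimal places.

P = D₀(1+g)/(r−g) ⇒ P(r−g) = D₀(1+g) ⇒ g(P+D₀) = P·r − D₀
g = (P·r − D₀)/(P + D₀) = ($11.81×0.103 − $0.63) / ($11.81 + $0.63) = 0.047141

4.71%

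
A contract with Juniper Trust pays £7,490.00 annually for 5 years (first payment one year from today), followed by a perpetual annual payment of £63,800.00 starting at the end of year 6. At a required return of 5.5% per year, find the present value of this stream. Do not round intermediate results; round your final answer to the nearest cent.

£919540.28

PV of 5-year annuity: £7,490.00 × [1 − (1+0.055)^−5] / 0.055 = 31984.43072
Perpetuity value at year 5: £63,800.00 / 0.055 = 1160000.00000
PV of perpetuity: 1160000.00000 / (1+0.055)^5 = 887555.85046
Total PV = 31984.43072 + 887555.85046 = 919540.28118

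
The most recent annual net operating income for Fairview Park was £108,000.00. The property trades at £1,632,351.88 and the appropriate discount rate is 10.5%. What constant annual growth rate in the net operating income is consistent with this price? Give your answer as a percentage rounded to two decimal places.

P = D₀(1+g)/(r−g) ⇒ P(r−g) = D₀(1+g) ⇒ g(P+D₀) = P·r − D₀
g = (P·r − D₀)/(P + D₀) = (£1,632,351.88×0.105 − £108,000.00) / (£1,632,351.88 + £108,000.00) = 0.036428

3.64%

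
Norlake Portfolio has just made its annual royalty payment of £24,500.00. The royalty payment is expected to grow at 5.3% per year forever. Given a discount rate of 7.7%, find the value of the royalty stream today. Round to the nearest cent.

D₁ = D₀ × (1 + g) = £24,500.00 × 1.053 = £25,798.5000
Growing perpetuity: P = D₁ / (r − g) = £25,798.5000 / (0.077 − 0.053) = £1,074,937.50

£1074937.50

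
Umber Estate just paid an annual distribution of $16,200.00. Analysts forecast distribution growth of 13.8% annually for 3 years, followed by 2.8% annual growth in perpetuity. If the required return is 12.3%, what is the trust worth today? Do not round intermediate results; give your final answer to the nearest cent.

D_1 = 18435.60000
D_2 = 20979.71280
D_3 = 23874.91317
Terminal value at year 3: TV = D_3×(1+g_2)/(r−g_2) = 24543.41074/0.095 = 258351.69195
P_0 = D_1/(1+r)^1 + D_2/(1+r)^2 + D_3/(1+r)^3 + TV/(1+r)^3
    = 16416.38468 + 16635.65964 + 16857.86346 + 182419.82775 = 232329.73553

$232329.74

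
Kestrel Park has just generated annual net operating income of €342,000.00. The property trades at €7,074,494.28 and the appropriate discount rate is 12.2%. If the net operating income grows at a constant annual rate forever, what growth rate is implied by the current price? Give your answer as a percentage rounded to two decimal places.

7.03%

P = D₀(1+g)/(r−g) ⇒ P(r−g) = D₀(1+g) ⇒ g(P+D₀) = P·r − D₀
g = (P·r − D₀)/(P + D₀) = (€7,074,494.28×0.122 − €342,000.00) / (€7,074,494.28 + €342,000.00) = 0.070261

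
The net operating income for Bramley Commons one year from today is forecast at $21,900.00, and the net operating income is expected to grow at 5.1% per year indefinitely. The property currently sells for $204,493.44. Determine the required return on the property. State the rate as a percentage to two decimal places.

P = D₁/(r − g) ⇒ r = D₁/P + g = $21,900.0000/$204,493.44 + 0.051 = 0.107094 + 0.051 = 0.158094

15.81%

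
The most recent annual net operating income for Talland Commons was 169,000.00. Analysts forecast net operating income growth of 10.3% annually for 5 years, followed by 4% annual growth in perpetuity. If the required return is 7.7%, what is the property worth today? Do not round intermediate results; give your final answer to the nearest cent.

D_1 = 186407.00000
D_2 = 205606.92100
D_3 = 226784.43386
D_4 = 250143.23055
D_5 = 275907.98330
Terminal value at year 5: TV = D_5×(1+g_2)/(r−g_2) = 286944.30263/0.037 = 7755251.42242
P_0 = D_1/(1+r)^1 + D_2/(1+r)^2 + D_3/(1+r)^3 + D_4/(1+r)^4 + D_5/(1+r)^5 + TV/(1+r)^5
    = 173079.85144 + 177258.19511 + 181537.40874 + 185919.92743 + 190408.24508 + 5352015.53737 = 6260219.16517

6260219.17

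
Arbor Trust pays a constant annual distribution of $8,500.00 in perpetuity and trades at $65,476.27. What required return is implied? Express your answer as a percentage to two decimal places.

12.98%

P = C/r ⇒ r = C/P = $8,500.00/$65,476.27 = 0.129818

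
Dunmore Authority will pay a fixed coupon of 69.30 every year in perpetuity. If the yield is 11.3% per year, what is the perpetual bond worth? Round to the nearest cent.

613.27

Level perpetuity: PV = C / r = 69.30 / 0.113 = 613.27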